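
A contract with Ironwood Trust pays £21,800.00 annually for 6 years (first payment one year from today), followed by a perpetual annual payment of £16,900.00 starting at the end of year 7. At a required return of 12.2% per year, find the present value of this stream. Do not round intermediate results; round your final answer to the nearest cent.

PV of 6-year annuity: £21,800.00 × [1 − (1+0.122)^−6] / 0.122 = 89123.27893
Perpetuity value at year 6: £16,900.00 / 0.122 = 138524.59016
PV of perpetuity: 138524.59016 / (1+0.122)^6 = 69433.60787
Total PV = 89123.27893 + 69433.60787 = 158556.88680

£158556.89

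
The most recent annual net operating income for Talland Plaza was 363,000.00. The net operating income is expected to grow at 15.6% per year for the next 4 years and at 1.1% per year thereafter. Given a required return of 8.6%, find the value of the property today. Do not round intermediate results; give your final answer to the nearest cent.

7983705.29

D_1 = 419628.00000
D_2 = 485089.96800
D_3 = 560764.00301
D_4 = 648243.18748
Terminal value at year 4: TV = D_4×(1+g_2)/(r−g_2) = 655373.86254/0.075 = 8738318.16719
P_0 = D_1/(1+r)^1 + D_2/(1+r)^2 + D_3/(1+r)^3 + D_4/(1+r)^4 + TV/(1+r)^4
    = 386397.79006 + 411303.72496 + 437815.01478 + 466035.13544 + 6282153.62570 = 7983705.29093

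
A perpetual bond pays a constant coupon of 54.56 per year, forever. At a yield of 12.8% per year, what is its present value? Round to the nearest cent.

Level perpetuity: PV = C / r = 54.56 / 0.128 = 426.25

426.25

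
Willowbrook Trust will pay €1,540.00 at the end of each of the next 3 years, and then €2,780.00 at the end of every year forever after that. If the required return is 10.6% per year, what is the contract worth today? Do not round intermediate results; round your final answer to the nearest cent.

€23175.00

PV of 3-year annuity: €1,540.00 × [1 − (1+0.106)^−3] / 0.106 = 3789.65716
Perpetuity value at year 3: €2,780.00 / 0.106 = 26226.41509
PV of perpetuity: 26226.41509 / (1+0.106)^3 = 19385.34568
Total PV = 3789.65716 + 19385.34568 = 23175.00284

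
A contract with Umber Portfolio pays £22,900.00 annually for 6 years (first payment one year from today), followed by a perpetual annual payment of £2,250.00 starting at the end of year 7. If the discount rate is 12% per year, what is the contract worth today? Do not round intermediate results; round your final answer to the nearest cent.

PV of 6-year annuity: £22,900.00 × [1 − (1+0.12)^−6] / 0.12 = 94151.22771
Perpetuity value at year 6: £2,250.00 / 0.12 = 18750.00000
PV of perpetuity: 18750.00000 / (1+0.12)^6 = 9499.33352
Total PV = 94151.22771 + 9499.33352 = 103650.56123

£103650.56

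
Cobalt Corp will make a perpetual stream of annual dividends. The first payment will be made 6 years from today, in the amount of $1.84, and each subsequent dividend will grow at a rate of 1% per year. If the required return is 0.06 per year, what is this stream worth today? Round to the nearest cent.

Value at end of year 5: C₁ / (r − g) = $1.84 / (0.06 − 0.01) = $36.8000
Discount to today: PV = $36.8000 / (1 + 0.06)^5 = $36.8000 / 1.338226 = $27.50

$27.50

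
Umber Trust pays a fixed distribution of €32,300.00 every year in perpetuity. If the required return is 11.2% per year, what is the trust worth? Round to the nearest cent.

€288392.86

Level perpetuity: PV = C / r = €32,300.00 / 0.112 = €288,392.86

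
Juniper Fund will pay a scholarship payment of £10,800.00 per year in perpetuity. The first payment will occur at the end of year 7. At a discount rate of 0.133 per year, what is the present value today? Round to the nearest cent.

£38387.75

Value at end of year 6: C / r = £10,800.00 / 0.133 = £81,203.0075
Discount to today: PV = £81,203.0075 / (1 + 0.133)^6 = £81,203.0075 / 2.115336 = £38,387.75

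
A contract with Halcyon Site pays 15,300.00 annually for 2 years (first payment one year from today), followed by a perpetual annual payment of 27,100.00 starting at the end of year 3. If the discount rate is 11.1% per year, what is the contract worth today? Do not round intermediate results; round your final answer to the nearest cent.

PV of 2-year annuity: 15,300.00 × [1 − (1+0.111)^−2] / 0.111 = 26166.85611
Perpetuity value at year 2: 27,100.00 / 0.111 = 244144.14414
PV of perpetuity: 244144.14414 / (1+0.111)^2 = 197796.31404
Total PV = 26166.85611 + 197796.31404 = 223963.17015

223963.17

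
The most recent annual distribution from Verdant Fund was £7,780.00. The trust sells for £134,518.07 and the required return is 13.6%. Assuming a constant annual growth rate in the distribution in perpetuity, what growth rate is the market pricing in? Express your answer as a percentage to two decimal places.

P = D₀(1+g)/(r−g) ⇒ P(r−g) = D₀(1+g) ⇒ g(P+D₀) = P·r − D₀
g = (P·r − D₀)/(P + D₀) = (£134,518.07×0.136 − £7,780.00) / (£134,518.07 + £7,780.00) = 0.073890

7.39%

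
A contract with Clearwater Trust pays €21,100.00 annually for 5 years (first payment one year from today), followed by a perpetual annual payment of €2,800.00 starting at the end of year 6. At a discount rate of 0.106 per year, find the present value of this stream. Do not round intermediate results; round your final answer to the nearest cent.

€94736.12

PV of 5-year annuity: €21,100.00 × [1 − (1+0.106)^−5] / 0.106 = 78774.51669
Perpetuity value at year 5: €2,800.00 / 0.106 = 26415.09434
PV of perpetuity: 26415.09434 / (1+0.106)^5 = 15961.60397
Total PV = 78774.51669 + 15961.60397 = 94736.12066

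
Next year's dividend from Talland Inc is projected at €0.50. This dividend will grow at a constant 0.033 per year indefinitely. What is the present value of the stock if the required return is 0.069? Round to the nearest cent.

€13.89

Growing perpetuity: P = D₁ / (r − g) = €0.5000 / (0.069 − 0.033) = €13.89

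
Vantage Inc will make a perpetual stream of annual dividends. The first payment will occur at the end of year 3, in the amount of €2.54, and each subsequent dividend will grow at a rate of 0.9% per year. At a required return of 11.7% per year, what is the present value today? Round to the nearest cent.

Value at end of year 2: C₁ / (r − g) = €2.54 / (0.117 − 0.009) = €23.5185
Discount to today: PV = €23.5185 / (1 + 0.117)^2 = €23.5185 / 1.247689 = €18.85

€18.85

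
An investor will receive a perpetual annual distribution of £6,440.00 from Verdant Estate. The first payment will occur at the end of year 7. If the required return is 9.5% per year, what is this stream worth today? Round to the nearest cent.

Value at end of year 6: C / r = £6,440.00 / 0.095 = £67,789.4737
Discount to today: PV = £67,789.4737 / (1 + 0.095)^6 = £67,789.4737 / 1.723791 = £39,325.80

£39325.80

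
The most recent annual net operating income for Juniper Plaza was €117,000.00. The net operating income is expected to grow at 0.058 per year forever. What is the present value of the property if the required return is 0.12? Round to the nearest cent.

€1996548.39

D₁ = D₀ × (1 + g) = €117,000.00 × 1.058 = €123,786.0000
Growing perpetuity: P = D₁ / (r − g) = €123,786.0000 / (0.12 − 0.058) = €1,996,548.39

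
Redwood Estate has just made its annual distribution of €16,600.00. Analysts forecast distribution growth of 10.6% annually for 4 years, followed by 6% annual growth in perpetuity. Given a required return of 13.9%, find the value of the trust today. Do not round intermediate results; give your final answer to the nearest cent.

€259749.41

D_1 = 18359.60000
D_2 = 20305.71760
D_3 = 22458.12367
D_4 = 24838.68477
Terminal value at year 4: TV = D_4×(1+g_2)/(r−g_2) = 26329.00586/0.079 = 333278.55520
P_0 = D_1/(1+r)^1 + D_2/(1+r)^2 + D_3/(1+r)^3 + D_4/(1+r)^4 + TV/(1+r)^4
    = 16119.05180 + 15652.03801 + 15198.55490 + 14758.21047 + 198021.55820 = 259749.41338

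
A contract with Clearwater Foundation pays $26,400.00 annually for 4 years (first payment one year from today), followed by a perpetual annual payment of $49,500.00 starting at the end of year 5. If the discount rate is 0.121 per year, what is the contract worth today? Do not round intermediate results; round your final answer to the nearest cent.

$339075.65

PV of 4-year annuity: $26,400.00 × [1 − (1+0.121)^−4] / 0.121 = 80017.43383
Perpetuity value at year 4: $49,500.00 / 0.121 = 409090.90909
PV of perpetuity: 409090.90909 / (1+0.121)^4 = 259058.22065
Total PV = 80017.43383 + 259058.22065 = 339075.65449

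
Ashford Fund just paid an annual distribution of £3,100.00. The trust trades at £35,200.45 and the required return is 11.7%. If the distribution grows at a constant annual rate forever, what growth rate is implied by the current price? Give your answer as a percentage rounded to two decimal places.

P = D₀(1+g)/(r−g) ⇒ P(r−g) = D₀(1+g) ⇒ g(P+D₀) = P·r − D₀
g = (P·r − D₀)/(P + D₀) = (£35,200.45×0.117 − £3,100.00) / (£35,200.45 + £3,100.00) = 0.026591

2.66%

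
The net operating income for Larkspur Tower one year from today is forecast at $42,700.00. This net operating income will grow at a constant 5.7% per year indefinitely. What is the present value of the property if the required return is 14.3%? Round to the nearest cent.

Growing perpetuity: P = D₁ / (r − g) = $42,700.0000 / (0.143 − 0.057) = $496,511.63

$496511.63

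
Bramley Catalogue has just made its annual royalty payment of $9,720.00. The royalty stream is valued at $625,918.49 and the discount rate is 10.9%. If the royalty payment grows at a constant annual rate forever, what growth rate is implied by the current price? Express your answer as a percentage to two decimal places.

P = D₀(1+g)/(r−g) ⇒ P(r−g) = D₀(1+g) ⇒ g(P+D₀) = P·r − D₀
g = (P·r − D₀)/(P + D₀) = ($625,918.49×0.109 − $9,720.00) / ($625,918.49 + $9,720.00) = 0.092041

9.20%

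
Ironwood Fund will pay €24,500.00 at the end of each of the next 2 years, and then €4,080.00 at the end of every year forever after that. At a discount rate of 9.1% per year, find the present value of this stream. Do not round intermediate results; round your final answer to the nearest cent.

€80707.55

PV of 2-year annuity: €24,500.00 × [1 − (1+0.091)^−2] / 0.091 = 43039.83681
Perpetuity value at year 2: €4,080.00 / 0.091 = 44835.16484
PV of perpetuity: 44835.16484 / (1+0.091)^2 = 37667.71446
Total PV = 43039.83681 + 37667.71446 = 80707.55127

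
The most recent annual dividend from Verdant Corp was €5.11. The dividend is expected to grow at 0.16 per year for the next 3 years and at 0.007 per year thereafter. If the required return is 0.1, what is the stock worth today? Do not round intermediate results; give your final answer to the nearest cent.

D_1 = 5.92760
D_2 = 6.87602
D_3 = 7.97618
Terminal value at year 3: TV = D_3×(1+g_2)/(r−g_2) = 8.03201/0.093 = 86.36572
P_0 = D_1/(1+r)^1 + D_2/(1+r)^2 + D_3/(1+r)^3 + TV/(1+r)^3
    = 5.38873 + 5.68266 + 5.99262 + 64.88784 = 81.95185

€81.95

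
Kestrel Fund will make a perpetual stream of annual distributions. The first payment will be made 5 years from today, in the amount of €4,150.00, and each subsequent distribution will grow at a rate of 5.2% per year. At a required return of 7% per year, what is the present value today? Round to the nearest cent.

Value at end of year 4: C₁ / (r − g) = €4,150.00 / (0.07 − 0.052) = €230,555.5556
Discount to today: PV = €230,555.5556 / (1 + 0.07)^4 = €230,555.5556 / 1.310796 = €175,889.73

€175889.73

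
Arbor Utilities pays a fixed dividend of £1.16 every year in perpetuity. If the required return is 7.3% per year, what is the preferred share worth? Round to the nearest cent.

£15.89

Level perpetuity: PV = C / r = £1.16 / 0.073 = £15.89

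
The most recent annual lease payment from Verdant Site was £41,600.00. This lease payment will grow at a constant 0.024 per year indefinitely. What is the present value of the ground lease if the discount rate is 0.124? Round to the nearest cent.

£425984.00

D₁ = D₀ × (1 + g) = £41,600.00 × 1.024 = £42,598.4000
Growing perpetuity: P = D₁ / (r − g) = £42,598.4000 / (0.124 − 0.024) = £425,984.00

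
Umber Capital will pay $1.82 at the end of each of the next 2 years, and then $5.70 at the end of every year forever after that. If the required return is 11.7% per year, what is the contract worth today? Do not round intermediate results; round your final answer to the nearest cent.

$42.13

PV of 2-year annuity: $1.82 × [1 − (1+0.117)^−2] / 0.117 = 3.08806
Perpetuity value at year 2: $5.70 / 0.117 = 48.71795
PV of perpetuity: 48.71795 / (1+0.117)^2 = 39.04655
Total PV = 3.08806 + 39.04655 = 42.13461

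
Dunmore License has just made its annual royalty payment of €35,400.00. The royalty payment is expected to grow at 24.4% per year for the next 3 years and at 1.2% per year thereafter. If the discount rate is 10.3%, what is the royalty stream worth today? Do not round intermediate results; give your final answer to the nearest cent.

€700516.63

D_1 = 44037.60000
D_2 = 54782.77440
D_3 = 68149.77135
Terminal value at year 3: TV = D_3×(1+g_2)/(r−g_2) = 68967.56861/0.091 = 757885.36934
P_0 = D_1/(1+r)^1 + D_2/(1+r)^2 + D_3/(1+r)^3 + TV/(1+r)^3
    = 39925.29465 + 45029.07212 + 50785.28170 + 564776.97890 = 700516.62737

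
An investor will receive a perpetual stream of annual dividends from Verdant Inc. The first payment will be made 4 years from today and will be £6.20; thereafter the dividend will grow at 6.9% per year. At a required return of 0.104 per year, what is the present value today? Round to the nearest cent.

£131.65

Value at end of year 3: C₁ / (r − g) = £6.20 / (0.104 − 0.069) = £177.1429
Discount to today: PV = £177.1429 / (1 + 0.104)^3 = £177.1429 / 1.345573 = £131.65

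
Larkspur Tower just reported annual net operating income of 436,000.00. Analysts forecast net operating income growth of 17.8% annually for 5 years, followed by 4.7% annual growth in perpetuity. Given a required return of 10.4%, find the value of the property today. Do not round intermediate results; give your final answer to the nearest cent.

13737010.31

D_1 = 513608.00000
D_2 = 605030.22400
D_3 = 712725.60387
D_4 = 839590.76136
D_5 = 989037.91688
Terminal value at year 5: TV = D_5×(1+g_2)/(r−g_2) = 1035522.69898/0.057 = 18167064.89433
P_0 = D_1/(1+r)^1 + D_2/(1+r)^2 + D_3/(1+r)^3 + D_4/(1+r)^4 + D_5/(1+r)^5 + TV/(1+r)^5
    = 465224.63768 + 496408.17318 + 529681.90942 + 565185.95045 + 603069.79134 + 11077439.85137 = 13737010.31345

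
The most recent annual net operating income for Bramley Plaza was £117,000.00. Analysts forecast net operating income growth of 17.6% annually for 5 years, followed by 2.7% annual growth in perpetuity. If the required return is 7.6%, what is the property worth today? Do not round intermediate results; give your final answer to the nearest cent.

D_1 = 137592.00000
D_2 = 161808.19200
D_3 = 190286.43379
D_4 = 223776.84614
D_5 = 263161.57106
Terminal value at year 5: TV = D_5×(1+g_2)/(r−g_2) = 270266.93348/0.049 = 5515651.70364
P_0 = D_1/(1+r)^1 + D_2/(1+r)^2 + D_3/(1+r)^3 + D_4/(1+r)^4 + D_5/(1+r)^5 + TV/(1+r)^5
    = 127873.60595 + 139757.77007 + 152746.41041 + 166942.17346 + 182457.24534 + 3824154.91769 = 4593932.12292

£4593932.12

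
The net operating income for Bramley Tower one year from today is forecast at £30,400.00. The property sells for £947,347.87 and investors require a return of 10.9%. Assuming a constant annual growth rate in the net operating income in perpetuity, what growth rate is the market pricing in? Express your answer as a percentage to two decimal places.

7.69%

P = D₁/(r−g) ⇒ g = r − D₁/P = 0.109 − £30,400.00/£947,347.87 = 0.076910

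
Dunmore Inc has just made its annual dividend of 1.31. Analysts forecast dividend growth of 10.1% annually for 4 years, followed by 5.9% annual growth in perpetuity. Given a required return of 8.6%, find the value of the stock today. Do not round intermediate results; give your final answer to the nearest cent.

59.70

D_1 = 1.44231
D_2 = 1.58798
D_3 = 1.74837
D_4 = 1.92495
Terminal value at year 4: TV = D_4×(1+g_2)/(r−g_2) = 2.03853/0.027 = 75.50101
P_0 = D_1/(1+r)^1 + D_2/(1+r)^2 + D_3/(1+r)^3 + D_4/(1+r)^4 + TV/(1+r)^4
    = 1.32809 + 1.34644 + 1.36503 + 1.38389 + 54.27920 = 59.70266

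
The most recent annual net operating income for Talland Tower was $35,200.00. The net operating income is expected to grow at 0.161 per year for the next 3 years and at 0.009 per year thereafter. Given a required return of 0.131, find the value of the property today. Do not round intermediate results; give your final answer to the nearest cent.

$426209.23

D_1 = 40867.20000
D_2 = 47446.81920
D_3 = 55085.75709
Terminal value at year 3: TV = D_3×(1+g_2)/(r−g_2) = 55581.52891/0.122 = 455586.30250
P_0 = D_1/(1+r)^1 + D_2/(1+r)^2 + D_3/(1+r)^3 + TV/(1+r)^3
    = 36133.68700 + 37092.14024 + 38076.01664 + 314907.38350 = 426209.22738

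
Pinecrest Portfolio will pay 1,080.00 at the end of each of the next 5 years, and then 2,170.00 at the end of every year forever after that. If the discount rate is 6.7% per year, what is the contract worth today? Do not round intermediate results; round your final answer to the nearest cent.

PV of 5-year annuity: 1,080.00 × [1 − (1+0.067)^−5] / 0.067 = 4464.01176
Perpetuity value at year 5: 2,170.00 / 0.067 = 32388.05970
PV of perpetuity: 32388.05970 / (1+0.067)^5 = 23418.70274
Total PV = 4464.01176 + 23418.70274 = 27882.71450

27882.71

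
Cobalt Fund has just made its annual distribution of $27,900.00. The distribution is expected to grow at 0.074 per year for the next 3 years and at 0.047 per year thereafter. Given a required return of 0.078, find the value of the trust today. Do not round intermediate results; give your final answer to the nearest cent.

$1014929.83

D_1 = 29964.60000
D_2 = 32181.98040
D_3 = 34563.44695
Terminal value at year 3: TV = D_3×(1+g_2)/(r−g_2) = 36187.92896/0.031 = 1167352.54698
P_0 = D_1/(1+r)^1 + D_2/(1+r)^2 + D_3/(1+r)^3 + TV/(1+r)^3
    = 27796.47495 + 27693.33404 + 27590.57585 + 931849.44880 = 1014929.83364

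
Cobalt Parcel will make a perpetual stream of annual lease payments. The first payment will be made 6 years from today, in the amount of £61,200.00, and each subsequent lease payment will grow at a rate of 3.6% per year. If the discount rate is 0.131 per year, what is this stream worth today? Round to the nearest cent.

£348108.63

Value at end of year 5: C₁ / (r − g) = £61,200.00 / (0.131 − 0.036) = £644,210.5263
Discount to today: PV = £644,210.5263 / (1 + 0.131)^5 = £644,210.5263 / 1.850602 = £348,108.63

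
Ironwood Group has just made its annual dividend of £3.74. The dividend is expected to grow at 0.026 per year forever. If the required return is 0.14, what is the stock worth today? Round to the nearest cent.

£33.66

D₁ = D₀ × (1 + g) = £3.74 × 1.026 = £3.8372
Growing perpetuity: P = D₁ / (r − g) = £3.8372 / (0.14 − 0.026) = £33.66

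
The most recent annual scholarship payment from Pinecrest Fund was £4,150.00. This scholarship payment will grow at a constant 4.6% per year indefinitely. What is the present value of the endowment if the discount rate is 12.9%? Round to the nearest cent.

D₁ = D₀ × (1 + g) = £4,150.00 × 1.046 = £4,340.9000
Growing perpetuity: P = D₁ / (r − g) = £4,340.9000 / (0.129 − 0.046) = £52,300.00

£52300.00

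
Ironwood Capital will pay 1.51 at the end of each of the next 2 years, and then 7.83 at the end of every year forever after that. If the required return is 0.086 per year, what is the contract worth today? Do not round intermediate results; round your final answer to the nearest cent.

PV of 2-year annuity: 1.51 × [1 − (1+0.086)^−2] / 0.086 = 2.67074
Perpetuity value at year 2: 7.83 / 0.086 = 91.04651
PV of perpetuity: 91.04651 / (1+0.086)^2 = 77.19758
Total PV = 2.67074 + 77.19758 = 79.86832

79.87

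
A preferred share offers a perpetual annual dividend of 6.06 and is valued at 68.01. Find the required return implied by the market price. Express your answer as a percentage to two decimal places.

8.91%

P = C/r ⇒ r = C/P = 6.06/68.01 = 0.089105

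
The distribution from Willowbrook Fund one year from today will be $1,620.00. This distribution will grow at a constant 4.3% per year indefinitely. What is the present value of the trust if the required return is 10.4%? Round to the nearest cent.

Growing perpetuity: P = D₁ / (r − g) = $1,620.0000 / (0.104 − 0.043) = $26,557.38

$26557.38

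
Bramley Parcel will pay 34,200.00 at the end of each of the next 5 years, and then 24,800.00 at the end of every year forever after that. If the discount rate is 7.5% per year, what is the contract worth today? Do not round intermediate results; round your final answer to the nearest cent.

368697.98

PV of 5-year annuity: 34,200.00 × [1 − (1+0.075)^−5] / 0.075 = 138369.26365
Perpetuity value at year 5: 24,800.00 / 0.075 = 330666.66667
PV of perpetuity: 330666.66667 / (1+0.075)^5 = 230328.72110
Total PV = 138369.26365 + 230328.72110 = 368697.98475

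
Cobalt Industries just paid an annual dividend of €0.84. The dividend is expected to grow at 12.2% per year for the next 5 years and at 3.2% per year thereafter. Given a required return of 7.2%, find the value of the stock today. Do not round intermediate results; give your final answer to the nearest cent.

D_1 = 0.94248
D_2 = 1.05746
D_3 = 1.18647
D_4 = 1.33122
D_5 = 1.49363
Terminal value at year 5: TV = D_5×(1+g_2)/(r−g_2) = 1.54143/0.04 = 38.53570
P_0 = D_1/(1+r)^1 + D_2/(1+r)^2 + D_3/(1+r)^3 + D_4/(1+r)^4 + D_5/(1+r)^5 + TV/(1+r)^5
    = 0.87918 + 0.92019 + 0.96310 + 1.00803 + 1.05504 + 27.22008 = 32.04561

€32.05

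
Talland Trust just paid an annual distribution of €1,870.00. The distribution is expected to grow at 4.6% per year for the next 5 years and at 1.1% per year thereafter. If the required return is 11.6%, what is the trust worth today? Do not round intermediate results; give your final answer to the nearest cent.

€20754.88

D_1 = 1956.02000
D_2 = 2045.99692
D_3 = 2140.11278
D_4 = 2238.55797
D_5 = 2341.53163
Terminal value at year 5: TV = D_5×(1+g_2)/(r−g_2) = 2367.28848/0.105 = 22545.60458
P_0 = D_1/(1+r)^1 + D_2/(1+r)^2 + D_3/(1+r)^3 + D_4/(1+r)^4 + D_5/(1+r)^5 + TV/(1+r)^5
    = 1752.70609 + 1642.76933 + 1539.72824 + 1443.15031 + 1352.63013 + 13023.89579 = 20754.87990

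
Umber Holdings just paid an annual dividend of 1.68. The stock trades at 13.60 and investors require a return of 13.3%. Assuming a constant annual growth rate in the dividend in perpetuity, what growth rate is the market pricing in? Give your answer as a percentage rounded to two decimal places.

P = D₀(1+g)/(r−g) ⇒ P(r−g) = D₀(1+g) ⇒ g(P+D₀) = P·r − D₀
g = (P·r − D₀)/(P + D₀) = (13.60×0.133 − 1.68) / (13.60 + 1.68) = 0.008429

0.84%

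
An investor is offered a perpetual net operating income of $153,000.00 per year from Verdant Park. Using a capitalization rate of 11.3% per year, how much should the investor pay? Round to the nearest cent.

Level perpetuity: PV = C / r = $153,000.00 / 0.113 = $1,353,982.30

$1353982.30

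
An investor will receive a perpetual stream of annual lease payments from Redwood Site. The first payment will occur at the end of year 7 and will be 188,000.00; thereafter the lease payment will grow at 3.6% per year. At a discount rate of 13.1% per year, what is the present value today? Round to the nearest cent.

945493.65

Value at end of year 6: C₁ / (r − g) = 188,000.00 / (0.131 − 0.036) = 1,978,947.3684
Discount to today: PV = 1,978,947.3684 / (1 + 0.131)^6 = 1,978,947.3684 / 2.093031 = 945,493.65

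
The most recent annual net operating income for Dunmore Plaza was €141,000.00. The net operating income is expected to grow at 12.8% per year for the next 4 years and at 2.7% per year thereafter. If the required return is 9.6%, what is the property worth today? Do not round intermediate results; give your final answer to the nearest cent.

€2961082.44

D_1 = 159048.00000
D_2 = 179406.14400
D_3 = 202370.13043
D_4 = 228273.50713
Terminal value at year 4: TV = D_4×(1+g_2)/(r−g_2) = 234436.89182/0.069 = 3397636.11333
P_0 = D_1/(1+r)^1 + D_2/(1+r)^2 + D_3/(1+r)^3 + D_4/(1+r)^4 + TV/(1+r)^4
    = 145116.78832 + 149353.77484 + 153714.46900 + 158202.48269 + 2354694.92353 = 2961082.43838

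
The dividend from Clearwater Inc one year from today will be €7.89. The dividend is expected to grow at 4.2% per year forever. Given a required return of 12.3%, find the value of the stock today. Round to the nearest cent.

€97.41

Growing perpetuity: P = D₁ / (r − g) = €7.8900 / (0.123 − 0.042) = €97.41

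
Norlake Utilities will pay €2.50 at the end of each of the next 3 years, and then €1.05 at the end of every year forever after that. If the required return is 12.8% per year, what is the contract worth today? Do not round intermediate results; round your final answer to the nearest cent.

€11.64

PV of 3-year annuity: €2.50 × [1 − (1+0.128)^−3] / 0.128 = 5.92299
Perpetuity value at year 3: €1.05 / 0.128 = 8.20312
PV of perpetuity: 8.20312 / (1+0.128)^3 = 5.71547
Total PV = 5.92299 + 5.71547 = 11.63846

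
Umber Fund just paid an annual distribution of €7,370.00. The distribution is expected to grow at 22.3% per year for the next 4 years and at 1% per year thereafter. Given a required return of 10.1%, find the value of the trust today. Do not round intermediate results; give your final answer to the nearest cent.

D_1 = 9013.51000
D_2 = 11023.52273
D_3 = 13481.76830
D_4 = 16488.20263
Terminal value at year 4: TV = D_4×(1+g_2)/(r−g_2) = 16653.08466/0.091 = 183000.93028
P_0 = D_1/(1+r)^1 + D_2/(1+r)^2 + D_3/(1+r)^3 + D_4/(1+r)^4 + TV/(1+r)^4
    = 8186.65758 + 9093.80765 + 10101.47753 + 11220.80565 + 124538.61213 = 163141.36054

€163141.36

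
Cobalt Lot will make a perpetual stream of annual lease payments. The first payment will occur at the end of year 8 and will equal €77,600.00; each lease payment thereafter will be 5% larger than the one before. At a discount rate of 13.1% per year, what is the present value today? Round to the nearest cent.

€404704.90

Value at end of year 7: C₁ / (r − g) = €77,600.00 / (0.131 − 0.05) = €958,024.6914
Discount to today: PV = €958,024.6914 / (1 + 0.131)^7 = €958,024.6914 / 2.367218 = €404,704.90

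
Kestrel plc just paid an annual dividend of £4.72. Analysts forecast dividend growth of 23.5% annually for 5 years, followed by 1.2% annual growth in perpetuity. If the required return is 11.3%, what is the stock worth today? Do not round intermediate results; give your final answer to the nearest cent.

D_1 = 5.82920
D_2 = 7.19906
D_3 = 8.89084
D_4 = 10.98019
D_5 = 13.56053
Terminal value at year 5: TV = D_5×(1+g_2)/(r−g_2) = 13.72326/0.101 = 135.87386
P_0 = D_1/(1+r)^1 + D_2/(1+r)^2 + D_3/(1+r)^3 + D_4/(1+r)^4 + D_5/(1+r)^5 + TV/(1+r)^5
    = 5.23738 + 5.81146 + 6.44848 + 7.15532 + 7.93964 + 79.55365 = 112.14593

£112.15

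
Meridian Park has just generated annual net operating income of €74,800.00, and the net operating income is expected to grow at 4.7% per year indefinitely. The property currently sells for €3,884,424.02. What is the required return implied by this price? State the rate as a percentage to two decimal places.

6.72%

D₁ = €74,800.00 × 1.047 = €78,315.6000
P = D₁/(r − g) ⇒ r = D₁/P + g = €78,315.6000/€3,884,424.02 + 0.047 = 0.020161 + 0.047 = 0.067161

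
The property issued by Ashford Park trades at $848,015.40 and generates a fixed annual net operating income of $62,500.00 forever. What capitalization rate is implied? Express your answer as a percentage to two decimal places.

7.37%

P = C/r ⇒ r = C/P = $62,500.00/$848,015.40 = 0.073701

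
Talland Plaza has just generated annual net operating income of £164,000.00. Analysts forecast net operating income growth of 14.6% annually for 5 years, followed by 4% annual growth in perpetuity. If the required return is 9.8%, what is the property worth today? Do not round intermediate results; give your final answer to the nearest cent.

£4576191.54

D_1 = 187944.00000
D_2 = 215383.82400
D_3 = 246829.86230
D_4 = 282867.02220
D_5 = 324165.60744
Terminal value at year 5: TV = D_5×(1+g_2)/(r−g_2) = 337132.23174/0.058 = 5812624.68516
P_0 = D_1/(1+r)^1 + D_2/(1+r)^2 + D_3/(1+r)^3 + D_4/(1+r)^4 + D_5/(1+r)^5 + TV/(1+r)^5
    = 171169.39891 + 178652.21416 + 186462.14702 + 194613.49771 + 203121.19160 + 3642173.09072 = 4576191.54011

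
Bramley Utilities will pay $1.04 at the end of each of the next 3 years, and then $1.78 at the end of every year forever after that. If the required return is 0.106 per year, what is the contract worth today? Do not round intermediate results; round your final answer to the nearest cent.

$14.97

PV of 3-year annuity: $1.04 × [1 − (1+0.106)^−3] / 0.106 = 2.55925
Perpetuity value at year 3: $1.78 / 0.106 = 16.79245
PV of perpetuity: 16.79245 / (1+0.106)^3 = 12.41220
Total PV = 2.55925 + 12.41220 = 14.97145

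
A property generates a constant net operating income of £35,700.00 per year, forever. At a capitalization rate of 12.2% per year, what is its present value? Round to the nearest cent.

Level perpetuity: PV = C / r = £35,700.00 / 0.122 = £292,622.95

£292622.95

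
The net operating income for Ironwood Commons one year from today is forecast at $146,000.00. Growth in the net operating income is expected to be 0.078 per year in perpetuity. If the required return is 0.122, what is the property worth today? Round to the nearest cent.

Growing perpetuity: P = D₁ / (r − g) = $146,000.0000 / (0.122 − 0.078) = $3,318,181.82

$3318181.82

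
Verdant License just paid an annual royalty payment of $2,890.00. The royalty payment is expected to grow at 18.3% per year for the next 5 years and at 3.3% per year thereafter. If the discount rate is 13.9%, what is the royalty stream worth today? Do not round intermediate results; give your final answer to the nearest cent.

$50254.04

D_1 = 3418.87000
D_2 = 4044.52321
D_3 = 4784.67096
D_4 = 5660.26574
D_5 = 6696.09437
Terminal value at year 5: TV = D_5×(1+g_2)/(r−g_2) = 6917.06549/0.106 = 65255.33479
P_0 = D_1/(1+r)^1 + D_2/(1+r)^2 + D_3/(1+r)^3 + D_4/(1+r)^4 + D_5/(1+r)^5 + TV/(1+r)^5
    = 3001.64179 + 3117.59635 + 3238.03027 + 3363.11660 + 3493.03507 + 34040.61532 = 50254.03539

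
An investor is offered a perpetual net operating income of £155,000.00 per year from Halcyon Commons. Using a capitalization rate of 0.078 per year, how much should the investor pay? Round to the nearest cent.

£1987179.49

Level perpetuity: PV = C / r = £155,000.00 / 0.078 = £1,987,179.49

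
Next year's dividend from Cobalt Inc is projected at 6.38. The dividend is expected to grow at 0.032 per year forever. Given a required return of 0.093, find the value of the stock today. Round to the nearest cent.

Growing perpetuity: P = D₁ / (r − g) = 6.3800 / (0.093 − 0.032) = 104.59

104.59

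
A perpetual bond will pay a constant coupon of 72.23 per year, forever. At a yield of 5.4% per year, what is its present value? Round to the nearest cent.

1337.59

Level perpetuity: PV = C / r = 72.23 / 0.054 = 1,337.59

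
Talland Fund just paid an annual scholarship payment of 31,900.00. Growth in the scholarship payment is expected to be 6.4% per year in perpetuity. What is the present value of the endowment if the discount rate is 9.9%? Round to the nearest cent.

D₁ = D₀ × (1 + g) = 31,900.00 × 1.064 = 33,941.6000
Growing perpetuity: P = D₁ / (r − g) = 33,941.6000 / (0.099 − 0.064) = 969,760.00

969760.00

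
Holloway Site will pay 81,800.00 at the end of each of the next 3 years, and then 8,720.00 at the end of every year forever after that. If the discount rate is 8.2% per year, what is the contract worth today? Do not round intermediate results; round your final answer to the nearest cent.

PV of 3-year annuity: 81,800.00 × [1 − (1+0.082)^−3] / 0.082 = 210048.08936
Perpetuity value at year 3: 8,720.00 / 0.082 = 106341.46341
PV of perpetuity: 106341.46341 / (1+0.082)^3 = 83950.02895
Total PV = 210048.08936 + 83950.02895 = 293998.11831

293998.12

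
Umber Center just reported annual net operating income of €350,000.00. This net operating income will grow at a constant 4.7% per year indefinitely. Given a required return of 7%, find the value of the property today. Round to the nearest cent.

€15932608.70

D₁ = D₀ × (1 + g) = €350,000.00 × 1.047 = €366,450.0000
Growing perpetuity: P = D₁ / (r − g) = €366,450.0000 / (0.07 − 0.047) = €15,932,608.70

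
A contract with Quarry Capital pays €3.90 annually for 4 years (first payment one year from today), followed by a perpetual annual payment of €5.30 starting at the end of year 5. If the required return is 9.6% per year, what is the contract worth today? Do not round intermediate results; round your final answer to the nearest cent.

€50.73

PV of 4-year annuity: €3.90 × [1 − (1+0.096)^−4] / 0.096 = 12.47028
Perpetuity value at year 4: €5.30 / 0.096 = 55.20833
PV of perpetuity: 55.20833 / (1+0.096)^4 = 38.26154
Total PV = 12.47028 + 38.26154 = 50.73182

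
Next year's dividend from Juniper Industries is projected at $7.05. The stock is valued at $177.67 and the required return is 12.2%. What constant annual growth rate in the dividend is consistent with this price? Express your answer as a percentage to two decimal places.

P = D₁/(r−g) ⇒ g = r − D₁/P = 0.122 − $7.05/$177.67 = 0.082320

8.23%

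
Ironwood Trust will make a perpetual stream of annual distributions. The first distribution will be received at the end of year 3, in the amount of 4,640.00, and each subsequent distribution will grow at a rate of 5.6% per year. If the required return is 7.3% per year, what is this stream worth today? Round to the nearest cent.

Value at end of year 2: C₁ / (r − g) = 4,640.00 / (0.073 − 0.056) = 272,941.1765
Discount to today: PV = 272,941.1765 / (1 + 0.073)^2 = 272,941.1765 / 1.151329 = 237,066.19

237066.19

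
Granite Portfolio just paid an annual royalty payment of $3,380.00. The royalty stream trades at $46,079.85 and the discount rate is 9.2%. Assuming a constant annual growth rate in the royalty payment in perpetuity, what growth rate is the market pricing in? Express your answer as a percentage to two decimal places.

1.74%

P = D₀(1+g)/(r−g) ⇒ P(r−g) = D₀(1+g) ⇒ g(P+D₀) = P·r − D₀
g = (P·r − D₀)/(P + D₀) = ($46,079.85×0.092 − $3,380.00) / ($46,079.85 + $3,380.00) = 0.017375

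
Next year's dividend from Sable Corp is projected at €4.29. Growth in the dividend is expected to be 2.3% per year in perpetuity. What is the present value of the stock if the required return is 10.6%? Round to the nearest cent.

Growing perpetuity: P = D₁ / (r − g) = €4.2900 / (0.106 − 0.023) = €51.69

€51.69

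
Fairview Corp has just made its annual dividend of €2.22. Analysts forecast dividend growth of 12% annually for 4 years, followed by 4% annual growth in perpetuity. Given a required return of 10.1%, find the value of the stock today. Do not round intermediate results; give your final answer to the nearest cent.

D_1 = 2.48640
D_2 = 2.78477
D_3 = 3.11894
D_4 = 3.49321
Terminal value at year 4: TV = D_4×(1+g_2)/(r−g_2) = 3.63294/0.061 = 59.55642
P_0 = D_1/(1+r)^1 + D_2/(1+r)^2 + D_3/(1+r)^3 + D_4/(1+r)^4 + TV/(1+r)^4
    = 2.25831 + 2.29728 + 2.33693 + 2.37726 + 40.53025 = 49.80003

€49.80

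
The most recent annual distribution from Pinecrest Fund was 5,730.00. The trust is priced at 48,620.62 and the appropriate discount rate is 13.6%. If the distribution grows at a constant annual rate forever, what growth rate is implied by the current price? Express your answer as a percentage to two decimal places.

1.62%

P = D₀(1+g)/(r−g) ⇒ P(r−g) = D₀(1+g) ⇒ g(P+D₀) = P·r − D₀
g = (P·r − D₀)/(P + D₀) = (48,620.62×0.136 − 5,730.00) / (48,620.62 + 5,730.00) = 0.016235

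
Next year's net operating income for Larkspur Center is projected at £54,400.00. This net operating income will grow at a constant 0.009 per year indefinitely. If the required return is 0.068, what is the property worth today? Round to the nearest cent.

£922033.90

Growing perpetuity: P = D₁ / (r − g) = £54,400.0000 / (0.068 − 0.009) = £922,033.90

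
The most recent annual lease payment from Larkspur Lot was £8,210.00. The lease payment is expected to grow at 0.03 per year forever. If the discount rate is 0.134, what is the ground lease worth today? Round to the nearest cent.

£81310.58

D₁ = D₀ × (1 + g) = £8,210.00 × 1.03 = £8,456.3000
Growing perpetuity: P = D₁ / (r − g) = £8,456.3000 / (0.134 − 0.03) = £81,310.58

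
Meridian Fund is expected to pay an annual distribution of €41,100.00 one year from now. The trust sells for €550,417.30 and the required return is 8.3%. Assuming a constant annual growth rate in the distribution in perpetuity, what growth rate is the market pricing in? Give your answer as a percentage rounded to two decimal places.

P = D₁/(r−g) ⇒ g = r − D₁/P = 0.083 − €41,100.00/€550,417.30 = 0.008329

0.83%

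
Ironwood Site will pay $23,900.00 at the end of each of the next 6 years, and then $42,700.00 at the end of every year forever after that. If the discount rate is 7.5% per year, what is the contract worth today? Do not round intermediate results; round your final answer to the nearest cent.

$481089.02

PV of 6-year annuity: $23,900.00 × [1 − (1+0.075)^−6] / 0.075 = 112182.92945
Perpetuity value at year 6: $42,700.00 / 0.075 = 569333.33333
PV of perpetuity: 569333.33333 / (1+0.075)^6 = 368906.09118
Total PV = 112182.92945 + 368906.09118 = 481089.02063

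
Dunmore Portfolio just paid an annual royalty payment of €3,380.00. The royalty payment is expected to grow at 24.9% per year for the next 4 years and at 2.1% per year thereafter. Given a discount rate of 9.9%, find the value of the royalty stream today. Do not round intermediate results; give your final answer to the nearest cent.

€92615.66

D_1 = 4221.62000
D_2 = 5272.80338
D_3 = 6585.73142
D_4 = 8225.57855
Terminal value at year 4: TV = D_4×(1+g_2)/(r−g_2) = 8398.31570/0.078 = 107670.71404
P_0 = D_1/(1+r)^1 + D_2/(1+r)^2 + D_3/(1+r)^3 + D_4/(1+r)^4 + TV/(1+r)^4
    = 3841.32848 + 4365.62263 + 4961.47649 + 5638.65709 + 73808.57549 = 92615.66018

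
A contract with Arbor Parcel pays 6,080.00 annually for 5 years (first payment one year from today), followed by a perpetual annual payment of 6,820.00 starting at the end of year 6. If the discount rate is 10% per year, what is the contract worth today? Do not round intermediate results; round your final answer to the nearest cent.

PV of 5-year annuity: 6,080.00 × [1 − (1+0.1)^−5] / 0.1 = 23047.98356
Perpetuity value at year 5: 6,820.00 / 0.1 = 68200.00000
PV of perpetuity: 68200.00000 / (1+0.1)^5 = 42346.83423
Total PV = 23047.98356 + 42346.83423 = 65394.81779

65394.82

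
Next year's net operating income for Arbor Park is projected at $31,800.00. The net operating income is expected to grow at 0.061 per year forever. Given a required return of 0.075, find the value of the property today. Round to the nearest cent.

Growing perpetuity: P = D₁ / (r − g) = $31,800.0000 / (0.075 − 0.061) = $2,271,428.57

$2271428.57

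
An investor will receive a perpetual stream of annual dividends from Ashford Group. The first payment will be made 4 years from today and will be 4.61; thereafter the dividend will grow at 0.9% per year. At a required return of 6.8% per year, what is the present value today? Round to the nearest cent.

64.14

Value at end of year 3: C₁ / (r − g) = 4.61 / (0.068 − 0.009) = 78.1356
Discount to today: PV = 78.1356 / (1 + 0.068)^3 = 78.1356 / 1.218186 = 64.14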